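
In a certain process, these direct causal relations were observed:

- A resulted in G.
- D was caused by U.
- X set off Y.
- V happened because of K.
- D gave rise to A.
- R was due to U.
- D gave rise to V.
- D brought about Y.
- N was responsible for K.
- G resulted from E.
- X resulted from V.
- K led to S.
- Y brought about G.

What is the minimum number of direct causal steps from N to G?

5

Shortest chain: N → K → V → X → Y → G.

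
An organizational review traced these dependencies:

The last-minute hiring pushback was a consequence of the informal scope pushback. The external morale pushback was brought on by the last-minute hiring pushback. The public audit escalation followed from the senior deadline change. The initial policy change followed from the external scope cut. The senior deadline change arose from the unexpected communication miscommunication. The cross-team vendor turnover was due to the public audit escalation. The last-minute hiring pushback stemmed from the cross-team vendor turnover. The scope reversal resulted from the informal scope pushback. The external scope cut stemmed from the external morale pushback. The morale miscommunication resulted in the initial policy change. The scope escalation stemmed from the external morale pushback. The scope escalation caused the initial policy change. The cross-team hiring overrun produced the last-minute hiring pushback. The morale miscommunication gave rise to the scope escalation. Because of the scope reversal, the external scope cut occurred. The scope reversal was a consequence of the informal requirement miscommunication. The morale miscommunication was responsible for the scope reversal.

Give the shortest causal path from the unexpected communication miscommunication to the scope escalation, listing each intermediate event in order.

the unexpected communication miscommunication → the senior deadline change
the senior deadline change → the public audit escalation
the public audit escalation → the cross-team vendor turnover
the cross-team vendor turnover → the last-minute hiring pushback
the last-minute hiring pushback → the external morale pushback
the external morale pushback → the scope escalation
Length: 6 steps.

the unexpected communication miscommunication → the senior deadline change → the public audit escalation → the cross-team vendor turnover → the last-minute hiring pushback → the external morale pushback → the scope escalation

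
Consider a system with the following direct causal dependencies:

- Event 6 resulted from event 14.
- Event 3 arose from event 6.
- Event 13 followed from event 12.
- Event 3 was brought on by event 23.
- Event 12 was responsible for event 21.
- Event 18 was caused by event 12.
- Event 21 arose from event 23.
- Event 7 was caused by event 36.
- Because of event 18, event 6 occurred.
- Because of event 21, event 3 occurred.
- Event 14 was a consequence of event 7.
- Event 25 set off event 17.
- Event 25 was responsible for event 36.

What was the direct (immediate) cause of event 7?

event 36

Upstream contributors include event 25, but only event 36 feeds directly into event 7.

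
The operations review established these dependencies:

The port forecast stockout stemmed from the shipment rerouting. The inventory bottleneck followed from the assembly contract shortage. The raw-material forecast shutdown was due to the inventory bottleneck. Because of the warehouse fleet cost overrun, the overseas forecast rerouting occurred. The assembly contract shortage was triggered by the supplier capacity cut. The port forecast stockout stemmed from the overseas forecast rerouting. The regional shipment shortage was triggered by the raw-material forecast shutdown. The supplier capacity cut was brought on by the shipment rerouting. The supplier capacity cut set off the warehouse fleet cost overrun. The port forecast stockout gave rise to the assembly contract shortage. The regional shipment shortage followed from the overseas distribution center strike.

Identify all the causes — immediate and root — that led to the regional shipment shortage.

the assembly contract shortage, the inventory bottleneck, the overseas distribution center strike, the overseas forecast rerouting, the port forecast stockout, the raw-material forecast shutdown, the shipment rerouting, the supplier capacity cut, the warehouse fleet cost overrun

Immediate causes of the regional shipment shortage: the overseas distribution center strike, the raw-material forecast shutdown.
Further upstream: the shipment rerouting, the supplier capacity cut, the warehouse fleet cost overrun, the overseas forecast rerouting, the port forecast stockout, the assembly contract shortage, the inventory bottleneck.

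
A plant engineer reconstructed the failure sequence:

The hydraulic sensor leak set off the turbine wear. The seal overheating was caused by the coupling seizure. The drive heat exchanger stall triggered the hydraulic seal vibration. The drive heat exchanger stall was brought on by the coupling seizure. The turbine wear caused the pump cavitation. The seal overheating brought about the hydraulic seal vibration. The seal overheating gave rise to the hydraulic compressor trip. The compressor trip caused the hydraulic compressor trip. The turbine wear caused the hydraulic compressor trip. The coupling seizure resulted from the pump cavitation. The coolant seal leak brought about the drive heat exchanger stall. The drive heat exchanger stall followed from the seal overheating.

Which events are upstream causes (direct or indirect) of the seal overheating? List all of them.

the coupling seizure, the hydraulic sensor leak, the pump cavitation, the turbine wear

Immediate cause of the seal overheating: the coupling seizure.
Further upstream: the hydraulic sensor leak, the turbine wear, the pump cavitation.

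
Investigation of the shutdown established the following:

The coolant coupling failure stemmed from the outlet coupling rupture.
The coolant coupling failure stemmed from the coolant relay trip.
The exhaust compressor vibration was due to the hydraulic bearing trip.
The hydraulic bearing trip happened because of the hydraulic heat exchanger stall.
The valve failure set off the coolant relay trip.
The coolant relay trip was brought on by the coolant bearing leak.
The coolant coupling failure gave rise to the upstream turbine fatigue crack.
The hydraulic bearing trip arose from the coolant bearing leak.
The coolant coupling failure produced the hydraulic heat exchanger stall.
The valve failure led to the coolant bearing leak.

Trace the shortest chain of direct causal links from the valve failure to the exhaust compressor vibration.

the valve failure → the coolant bearing leak
the coolant bearing leak → the hydraulic bearing trip
the hydraulic bearing trip → the exhaust compressor vibration
Length: 3 steps.

the valve failure → the coolant bearing leak → the hydraulic bearing trip → the exhaust compressor vibration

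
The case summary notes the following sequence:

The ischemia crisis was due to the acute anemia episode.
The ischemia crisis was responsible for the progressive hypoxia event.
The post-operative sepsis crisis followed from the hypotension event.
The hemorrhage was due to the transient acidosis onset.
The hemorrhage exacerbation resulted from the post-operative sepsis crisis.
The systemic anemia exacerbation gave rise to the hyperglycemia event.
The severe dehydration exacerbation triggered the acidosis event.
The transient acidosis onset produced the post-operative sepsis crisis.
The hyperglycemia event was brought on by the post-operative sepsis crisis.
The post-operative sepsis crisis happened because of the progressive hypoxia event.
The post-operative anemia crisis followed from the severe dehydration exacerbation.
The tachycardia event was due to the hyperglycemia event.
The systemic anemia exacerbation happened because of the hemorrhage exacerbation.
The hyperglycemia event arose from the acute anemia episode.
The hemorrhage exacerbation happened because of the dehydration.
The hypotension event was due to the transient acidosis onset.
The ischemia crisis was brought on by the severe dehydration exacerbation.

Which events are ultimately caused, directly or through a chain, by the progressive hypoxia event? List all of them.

Direct effects: the post-operative sepsis crisis.
2 steps out: the hemorrhage exacerbation, the hyperglycemia event.
3 steps out: the systemic anemia exacerbation, the tachycardia event.
Not reachable from it: the transient acidosis onset, the severe dehydration exacerbation, the post-operative anemia crisis, the acidosis event, the acute anemia episode, the ischemia crisis, the hypotension event, the hemorrhage, the dehydration.

the hemorrhage exacerbation, the hyperglycemia event, the post-operative sepsis crisis, the systemic anemia exacerbation, the tachycardia event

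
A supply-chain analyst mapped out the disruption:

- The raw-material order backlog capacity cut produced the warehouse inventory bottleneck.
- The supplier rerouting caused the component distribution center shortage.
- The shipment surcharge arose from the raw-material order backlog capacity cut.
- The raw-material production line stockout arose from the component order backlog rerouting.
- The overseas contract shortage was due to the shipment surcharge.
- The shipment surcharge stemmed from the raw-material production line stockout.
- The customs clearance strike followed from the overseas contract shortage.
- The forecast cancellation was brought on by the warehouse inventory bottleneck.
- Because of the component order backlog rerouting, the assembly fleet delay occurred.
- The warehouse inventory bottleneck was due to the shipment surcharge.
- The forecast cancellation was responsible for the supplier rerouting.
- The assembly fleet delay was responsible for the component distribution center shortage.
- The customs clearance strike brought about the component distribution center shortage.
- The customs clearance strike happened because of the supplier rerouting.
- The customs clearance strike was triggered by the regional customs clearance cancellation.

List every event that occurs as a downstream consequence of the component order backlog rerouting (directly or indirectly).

the assembly fleet delay, the component distribution center shortage, the customs clearance strike, the forecast cancellation, the overseas contract shortage, the raw-material production line stockout, the shipment surcharge, the supplier rerouting, the warehouse inventory bottleneck

Direct effects: the raw-material production line stockout, the assembly fleet delay.
2 steps out: the shipment surcharge, the component distribution center shortage.
3 steps out: the warehouse inventory bottleneck, the overseas contract shortage.
4 steps out: the forecast cancellation, the customs clearance strike.
5 steps out: the supplier rerouting.
Not reachable from it: the raw-material order backlog capacity cut, the regional customs clearance cancellation.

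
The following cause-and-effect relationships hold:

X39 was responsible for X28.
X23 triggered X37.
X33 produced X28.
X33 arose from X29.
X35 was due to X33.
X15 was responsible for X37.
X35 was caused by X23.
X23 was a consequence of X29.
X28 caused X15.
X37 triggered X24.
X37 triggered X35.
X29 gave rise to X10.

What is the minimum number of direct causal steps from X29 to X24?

3

Shortest chain: X29 → X23 → X37 → X24.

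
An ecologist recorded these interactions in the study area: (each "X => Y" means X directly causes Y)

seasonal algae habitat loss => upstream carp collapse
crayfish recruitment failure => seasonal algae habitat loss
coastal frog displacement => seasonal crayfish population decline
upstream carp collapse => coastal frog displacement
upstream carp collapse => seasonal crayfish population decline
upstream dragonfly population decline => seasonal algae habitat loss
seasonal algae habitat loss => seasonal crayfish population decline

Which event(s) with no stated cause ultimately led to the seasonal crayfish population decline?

the crayfish recruitment failure, the upstream dragonfly population decline

Tracing upstream from the seasonal crayfish population decline: the seasonal crayfish population decline ← the seasonal algae habitat loss ← the upstream dragonfly population decline.
A separate upstream branch: the seasonal crayfish population decline ← the seasonal algae habitat loss ← the crayfish recruitment failure.
Each of those chain origins has no stated cause.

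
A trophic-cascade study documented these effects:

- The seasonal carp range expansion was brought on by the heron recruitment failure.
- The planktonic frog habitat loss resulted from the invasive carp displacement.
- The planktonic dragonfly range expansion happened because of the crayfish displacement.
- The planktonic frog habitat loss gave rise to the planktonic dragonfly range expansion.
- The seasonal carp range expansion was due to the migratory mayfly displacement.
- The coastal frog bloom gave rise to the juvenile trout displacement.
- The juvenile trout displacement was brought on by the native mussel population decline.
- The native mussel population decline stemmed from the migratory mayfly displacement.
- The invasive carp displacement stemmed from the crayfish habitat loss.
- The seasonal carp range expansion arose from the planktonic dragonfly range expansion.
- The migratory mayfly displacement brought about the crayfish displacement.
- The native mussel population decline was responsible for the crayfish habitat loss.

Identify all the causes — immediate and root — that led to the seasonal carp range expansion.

the crayfish displacement, the crayfish habitat loss, the heron recruitment failure, the invasive carp displacement, the migratory mayfly displacement, the native mussel population decline, the planktonic dragonfly range expansion, the planktonic frog habitat loss

Immediate causes of the seasonal carp range expansion: the migratory mayfly displacement, the planktonic dragonfly range expansion, the heron recruitment failure.
Further upstream: the crayfish displacement, the native mussel population decline, the crayfish habitat loss, the invasive carp displacement, the planktonic frog habitat loss.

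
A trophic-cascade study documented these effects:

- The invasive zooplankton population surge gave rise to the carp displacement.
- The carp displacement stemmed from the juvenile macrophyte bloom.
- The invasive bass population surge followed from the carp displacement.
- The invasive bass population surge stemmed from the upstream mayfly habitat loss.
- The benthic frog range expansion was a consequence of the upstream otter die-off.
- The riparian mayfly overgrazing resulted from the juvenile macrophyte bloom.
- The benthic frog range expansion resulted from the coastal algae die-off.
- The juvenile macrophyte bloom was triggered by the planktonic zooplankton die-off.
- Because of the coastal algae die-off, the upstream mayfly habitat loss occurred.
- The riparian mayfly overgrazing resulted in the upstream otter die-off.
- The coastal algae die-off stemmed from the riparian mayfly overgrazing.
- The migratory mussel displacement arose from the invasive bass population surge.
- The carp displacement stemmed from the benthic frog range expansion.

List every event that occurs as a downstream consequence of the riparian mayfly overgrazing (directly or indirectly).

the benthic frog range expansion, the carp displacement, the coastal algae die-off, the invasive bass population surge, the migratory mussel displacement, the upstream mayfly habitat loss, the upstream otter die-off

Direct effects: the upstream otter die-off, the coastal algae die-off.
2 steps out: the upstream mayfly habitat loss, the benthic frog range expansion.
3 steps out: the carp displacement, the invasive bass population surge.
4 steps out: the migratory mussel displacement.
Not reachable from it: the planktonic zooplankton die-off, the juvenile macrophyte bloom, the invasive zooplankton population surge.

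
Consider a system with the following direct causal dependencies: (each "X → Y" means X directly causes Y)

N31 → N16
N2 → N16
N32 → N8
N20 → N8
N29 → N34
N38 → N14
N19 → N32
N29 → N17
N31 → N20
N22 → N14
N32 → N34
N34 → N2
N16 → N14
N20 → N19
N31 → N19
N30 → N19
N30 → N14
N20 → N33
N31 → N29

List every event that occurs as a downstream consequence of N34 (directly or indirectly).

Direct effects: N2.
2 steps out: N16.
3 steps out: N14.
Not reachable from it: N30, N31, N20, N19, N32, N8, N29, N17, N33, N22, N38.

N14, N16, N2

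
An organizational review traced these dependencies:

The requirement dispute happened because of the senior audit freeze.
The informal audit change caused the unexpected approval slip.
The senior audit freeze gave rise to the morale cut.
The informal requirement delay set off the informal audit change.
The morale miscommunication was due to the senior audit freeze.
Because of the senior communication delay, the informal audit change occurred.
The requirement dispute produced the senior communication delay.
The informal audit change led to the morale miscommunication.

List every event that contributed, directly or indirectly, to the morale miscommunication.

Immediate causes of the morale miscommunication: the senior audit freeze, the informal audit change.
Further upstream: the informal requirement delay, the requirement dispute, the senior communication delay.

the informal audit change, the informal requirement delay, the requirement dispute, the senior audit freeze, the senior communication delay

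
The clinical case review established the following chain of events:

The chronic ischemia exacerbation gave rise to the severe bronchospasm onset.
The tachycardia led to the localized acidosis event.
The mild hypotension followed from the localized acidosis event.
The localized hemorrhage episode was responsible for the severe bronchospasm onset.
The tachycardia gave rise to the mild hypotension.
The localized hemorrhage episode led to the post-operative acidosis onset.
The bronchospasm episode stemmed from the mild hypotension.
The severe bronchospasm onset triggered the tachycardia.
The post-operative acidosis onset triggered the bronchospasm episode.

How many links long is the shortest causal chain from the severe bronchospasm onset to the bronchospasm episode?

Shortest chain: the severe bronchospasm onset → the tachycardia → the mild hypotension → the bronchospasm episode.

3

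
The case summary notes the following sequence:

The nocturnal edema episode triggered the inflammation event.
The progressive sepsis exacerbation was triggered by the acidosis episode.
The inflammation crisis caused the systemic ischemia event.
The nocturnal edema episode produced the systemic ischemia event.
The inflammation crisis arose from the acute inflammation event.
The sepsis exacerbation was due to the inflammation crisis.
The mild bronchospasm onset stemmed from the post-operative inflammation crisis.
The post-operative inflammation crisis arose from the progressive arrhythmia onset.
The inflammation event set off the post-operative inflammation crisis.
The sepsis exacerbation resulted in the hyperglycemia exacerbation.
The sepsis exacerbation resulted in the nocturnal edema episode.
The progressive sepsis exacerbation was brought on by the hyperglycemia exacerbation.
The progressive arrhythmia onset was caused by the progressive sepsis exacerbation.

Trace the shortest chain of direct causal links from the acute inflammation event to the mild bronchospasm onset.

the acute inflammation event → the inflammation crisis → the sepsis exacerbation → the nocturnal edema episode → the inflammation event → the post-operative inflammation crisis → the mild bronchospasm onset

the acute inflammation event → the inflammation crisis
the inflammation crisis → the sepsis exacerbation
the sepsis exacerbation → the nocturnal edema episode
the nocturnal edema episode → the inflammation event
the inflammation event → the post-operative inflammation crisis
the post-operative inflammation crisis → the mild bronchospasm onset
Length: 6 steps.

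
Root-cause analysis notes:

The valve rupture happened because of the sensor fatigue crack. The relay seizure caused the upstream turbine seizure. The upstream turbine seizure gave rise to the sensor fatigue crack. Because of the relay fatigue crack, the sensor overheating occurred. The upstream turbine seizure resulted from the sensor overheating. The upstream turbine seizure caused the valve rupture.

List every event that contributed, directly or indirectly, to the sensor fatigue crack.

Immediate cause of the sensor fatigue crack: the upstream turbine seizure.
Further upstream: the relay fatigue crack, the sensor overheating, the relay seizure.

the relay fatigue crack, the relay seizure, the sensor overheating, the upstream turbine seizure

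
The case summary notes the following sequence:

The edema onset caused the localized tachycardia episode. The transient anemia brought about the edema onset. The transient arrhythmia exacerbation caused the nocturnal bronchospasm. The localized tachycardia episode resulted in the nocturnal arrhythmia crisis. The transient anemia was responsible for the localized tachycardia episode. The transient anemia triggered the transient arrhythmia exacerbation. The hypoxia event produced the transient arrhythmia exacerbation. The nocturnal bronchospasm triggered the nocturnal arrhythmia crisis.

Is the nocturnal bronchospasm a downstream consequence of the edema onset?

No

The edema onset leads to the localized tachycardia episode, the nocturnal arrhythmia crisis; the nocturnal bronchospasm is not among them.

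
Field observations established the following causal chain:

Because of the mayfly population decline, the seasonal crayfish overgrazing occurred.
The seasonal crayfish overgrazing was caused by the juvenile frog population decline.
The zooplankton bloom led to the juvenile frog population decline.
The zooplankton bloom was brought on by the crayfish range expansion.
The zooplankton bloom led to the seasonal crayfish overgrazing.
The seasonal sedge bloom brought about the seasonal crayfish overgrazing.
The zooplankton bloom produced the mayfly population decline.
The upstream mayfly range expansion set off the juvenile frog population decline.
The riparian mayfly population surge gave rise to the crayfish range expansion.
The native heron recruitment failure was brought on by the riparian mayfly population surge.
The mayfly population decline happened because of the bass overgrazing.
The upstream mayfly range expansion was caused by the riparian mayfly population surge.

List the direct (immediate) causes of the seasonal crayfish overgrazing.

the juvenile frog population decline, the mayfly population decline, the seasonal sedge bloom, the zooplankton bloom

Upstream contributors include the bass overgrazing, the riparian mayfly population surge, the crayfish range expansion, the upstream mayfly range expansion, but only the juvenile frog population decline, the mayfly population decline, the seasonal sedge bloom, the zooplankton bloom feed directly into the seasonal crayfish overgrazing.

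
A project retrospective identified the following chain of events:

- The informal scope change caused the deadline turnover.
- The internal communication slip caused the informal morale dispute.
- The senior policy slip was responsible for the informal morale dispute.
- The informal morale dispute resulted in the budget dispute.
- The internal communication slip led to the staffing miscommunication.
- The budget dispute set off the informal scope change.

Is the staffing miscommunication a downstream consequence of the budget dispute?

The budget dispute leads to the informal scope change, the deadline turnover; the staffing miscommunication is not among them.

No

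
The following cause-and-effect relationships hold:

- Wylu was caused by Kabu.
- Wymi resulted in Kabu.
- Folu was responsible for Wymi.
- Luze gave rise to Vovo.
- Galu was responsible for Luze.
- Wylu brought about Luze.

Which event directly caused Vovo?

Upstream contributors include Folu, Wymi, Kabu, Wylu, Galu, but only Luze feeds directly into Vovo.

Luze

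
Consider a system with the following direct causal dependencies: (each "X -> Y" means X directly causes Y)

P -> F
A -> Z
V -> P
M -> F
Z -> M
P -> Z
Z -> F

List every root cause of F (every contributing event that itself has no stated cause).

Tracing upstream from F: F ← P ← V.
A separate upstream branch: F ← Z ← A.
Each of those chain origins has no stated cause.

A, V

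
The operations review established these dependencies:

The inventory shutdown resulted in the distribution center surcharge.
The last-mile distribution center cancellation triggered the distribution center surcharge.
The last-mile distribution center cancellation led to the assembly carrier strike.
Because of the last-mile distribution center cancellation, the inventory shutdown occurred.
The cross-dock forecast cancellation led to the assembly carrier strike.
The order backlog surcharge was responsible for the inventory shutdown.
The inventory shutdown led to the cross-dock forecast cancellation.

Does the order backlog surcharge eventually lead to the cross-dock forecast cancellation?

Yes

There is a causal chain: the order backlog surcharge → the inventory shutdown → the cross-dock forecast cancellation.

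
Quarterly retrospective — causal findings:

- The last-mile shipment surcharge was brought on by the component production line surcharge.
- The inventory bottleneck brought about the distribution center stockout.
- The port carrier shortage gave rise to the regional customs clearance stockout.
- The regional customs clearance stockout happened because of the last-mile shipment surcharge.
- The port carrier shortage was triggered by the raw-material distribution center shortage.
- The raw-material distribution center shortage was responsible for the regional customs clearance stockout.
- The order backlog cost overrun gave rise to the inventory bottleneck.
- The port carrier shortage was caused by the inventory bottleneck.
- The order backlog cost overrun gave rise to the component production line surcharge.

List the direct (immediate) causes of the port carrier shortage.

Upstream contributors include the order backlog cost overrun, but only the inventory bottleneck, the raw-material distribution center shortage feed directly into the port carrier shortage.

the inventory bottleneck, the raw-material distribution center shortage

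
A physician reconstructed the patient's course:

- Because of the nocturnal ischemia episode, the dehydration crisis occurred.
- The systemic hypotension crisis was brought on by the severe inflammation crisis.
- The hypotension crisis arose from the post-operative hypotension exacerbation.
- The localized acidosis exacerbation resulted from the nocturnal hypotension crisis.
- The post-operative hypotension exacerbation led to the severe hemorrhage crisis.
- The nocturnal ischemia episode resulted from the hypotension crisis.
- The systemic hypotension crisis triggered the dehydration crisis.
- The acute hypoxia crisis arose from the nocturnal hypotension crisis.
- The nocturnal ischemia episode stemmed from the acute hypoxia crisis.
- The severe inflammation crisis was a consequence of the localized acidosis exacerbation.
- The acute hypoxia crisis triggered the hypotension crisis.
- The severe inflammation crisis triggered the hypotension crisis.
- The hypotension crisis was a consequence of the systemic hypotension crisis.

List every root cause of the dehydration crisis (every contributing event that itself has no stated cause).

the nocturnal hypotension crisis, the post-operative hypotension exacerbation

Tracing upstream from the dehydration crisis: the dehydration crisis ← the nocturnal ischemia episode ← the acute hypoxia crisis ← the nocturnal hypotension crisis.
A separate upstream branch: the dehydration crisis ← the nocturnal ischemia episode ← the hypotension crisis ← the post-operative hypotension exacerbation.
Each of those chain origins has no stated cause.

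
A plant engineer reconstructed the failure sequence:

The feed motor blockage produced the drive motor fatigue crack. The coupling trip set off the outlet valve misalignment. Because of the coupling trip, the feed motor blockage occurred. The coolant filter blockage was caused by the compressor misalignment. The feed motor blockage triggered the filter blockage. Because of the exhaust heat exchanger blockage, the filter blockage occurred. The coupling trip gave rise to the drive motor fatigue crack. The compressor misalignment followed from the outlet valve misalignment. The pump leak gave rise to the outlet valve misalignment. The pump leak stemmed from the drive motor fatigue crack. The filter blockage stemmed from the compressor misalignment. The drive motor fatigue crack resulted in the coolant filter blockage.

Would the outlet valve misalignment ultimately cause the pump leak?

No

The outlet valve misalignment leads to the compressor misalignment, the filter blockage, the coolant filter blockage; the pump leak is not among them.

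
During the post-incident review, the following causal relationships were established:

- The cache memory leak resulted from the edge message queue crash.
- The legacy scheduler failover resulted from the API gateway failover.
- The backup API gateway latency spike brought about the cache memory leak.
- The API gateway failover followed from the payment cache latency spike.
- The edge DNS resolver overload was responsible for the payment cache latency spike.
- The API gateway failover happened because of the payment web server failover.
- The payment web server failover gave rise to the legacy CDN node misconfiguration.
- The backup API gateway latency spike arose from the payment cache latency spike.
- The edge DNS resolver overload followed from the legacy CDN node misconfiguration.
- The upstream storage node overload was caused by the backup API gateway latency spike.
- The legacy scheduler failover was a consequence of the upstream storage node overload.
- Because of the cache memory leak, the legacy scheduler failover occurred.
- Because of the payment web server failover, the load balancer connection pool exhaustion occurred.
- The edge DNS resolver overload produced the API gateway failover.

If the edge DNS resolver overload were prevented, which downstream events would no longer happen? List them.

the backup API gateway latency spike, the payment cache latency spike, the upstream storage node overload

Downstream of the edge DNS resolver overload: the payment cache latency spike, the backup API gateway latency spike, the upstream storage node overload, the API gateway failover, the cache memory leak, the legacy scheduler failover.
Of those, still caused via another path: the API gateway failover, the cache memory leak, the legacy scheduler failover.
The remainder have no surviving cause.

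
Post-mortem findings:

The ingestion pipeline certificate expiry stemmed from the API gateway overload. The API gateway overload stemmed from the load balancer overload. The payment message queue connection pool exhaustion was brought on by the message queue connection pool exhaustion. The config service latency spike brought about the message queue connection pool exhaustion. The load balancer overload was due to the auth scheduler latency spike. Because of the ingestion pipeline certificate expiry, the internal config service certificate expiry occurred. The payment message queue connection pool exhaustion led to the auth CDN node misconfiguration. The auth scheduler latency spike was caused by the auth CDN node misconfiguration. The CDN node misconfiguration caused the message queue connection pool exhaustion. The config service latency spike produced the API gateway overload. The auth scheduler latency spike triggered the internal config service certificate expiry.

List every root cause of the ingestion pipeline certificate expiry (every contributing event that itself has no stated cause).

Tracing upstream from the ingestion pipeline certificate expiry: the ingestion pipeline certificate expiry ← the API gateway overload ← the load balancer overload ← the auth scheduler latency spike ← the auth CDN node misconfiguration ← the payment message queue connection pool exhaustion ← the message queue connection pool exhaustion ← the CDN node misconfiguration.
A separate upstream branch: the ingestion pipeline certificate expiry ← the API gateway overload ← the config service latency spike.
Each of those chain origins has no stated cause.

the CDN node misconfiguration, the config service latency spike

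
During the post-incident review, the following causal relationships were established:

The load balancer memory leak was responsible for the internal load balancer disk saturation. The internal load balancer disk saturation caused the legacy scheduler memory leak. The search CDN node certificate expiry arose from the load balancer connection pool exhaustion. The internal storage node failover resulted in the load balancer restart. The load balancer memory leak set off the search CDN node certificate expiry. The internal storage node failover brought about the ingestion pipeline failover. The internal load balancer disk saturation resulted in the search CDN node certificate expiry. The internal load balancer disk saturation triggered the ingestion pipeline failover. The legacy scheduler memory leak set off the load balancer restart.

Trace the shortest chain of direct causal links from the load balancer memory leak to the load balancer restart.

the load balancer memory leak → the internal load balancer disk saturation → the legacy scheduler memory leak → the load balancer restart

the load balancer memory leak → the internal load balancer disk saturation
the internal load balancer disk saturation → the legacy scheduler memory leak
the legacy scheduler memory leak → the load balancer restart
Length: 3 steps.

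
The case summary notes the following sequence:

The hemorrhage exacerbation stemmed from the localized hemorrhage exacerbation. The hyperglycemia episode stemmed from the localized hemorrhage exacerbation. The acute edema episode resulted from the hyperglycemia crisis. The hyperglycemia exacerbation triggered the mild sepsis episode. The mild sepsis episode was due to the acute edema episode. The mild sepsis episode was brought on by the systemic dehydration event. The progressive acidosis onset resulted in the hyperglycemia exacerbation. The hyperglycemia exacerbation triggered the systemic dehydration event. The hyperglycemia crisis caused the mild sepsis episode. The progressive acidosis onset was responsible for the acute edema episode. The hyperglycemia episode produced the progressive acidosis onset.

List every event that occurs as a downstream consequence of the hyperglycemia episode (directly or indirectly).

Direct effects: the progressive acidosis onset.
2 steps out: the hyperglycemia exacerbation, the acute edema episode.
3 steps out: the systemic dehydration event, the mild sepsis episode.
Not reachable from it: the localized hemorrhage exacerbation, the hemorrhage exacerbation, the hyperglycemia crisis.

the acute edema episode, the hyperglycemia exacerbation, the mild sepsis episode, the progressive acidosis onset, the systemic dehydration event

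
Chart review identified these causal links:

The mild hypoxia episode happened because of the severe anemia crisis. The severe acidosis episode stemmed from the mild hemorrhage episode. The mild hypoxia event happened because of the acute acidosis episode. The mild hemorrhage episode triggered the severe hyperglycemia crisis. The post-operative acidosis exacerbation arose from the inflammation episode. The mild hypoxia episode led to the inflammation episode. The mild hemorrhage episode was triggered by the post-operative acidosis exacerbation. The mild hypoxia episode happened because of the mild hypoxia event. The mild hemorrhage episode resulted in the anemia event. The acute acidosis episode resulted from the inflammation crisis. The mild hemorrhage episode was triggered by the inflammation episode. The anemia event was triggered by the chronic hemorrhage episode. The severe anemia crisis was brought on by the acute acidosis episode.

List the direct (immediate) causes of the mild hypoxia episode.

Upstream contributors include the inflammation crisis, the acute acidosis episode, but only the mild hypoxia event, the severe anemia crisis feed directly into the mild hypoxia episode.

the mild hypoxia event, the severe anemia crisis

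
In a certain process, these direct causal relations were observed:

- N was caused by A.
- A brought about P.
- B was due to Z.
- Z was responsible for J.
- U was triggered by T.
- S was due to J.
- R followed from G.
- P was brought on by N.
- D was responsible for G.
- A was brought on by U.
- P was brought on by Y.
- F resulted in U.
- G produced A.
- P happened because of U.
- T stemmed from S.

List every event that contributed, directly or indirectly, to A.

D, F, G, J, S, T, U, Z

Immediate causes of A: G, U.
Further upstream: Z, D, F, J, S, T.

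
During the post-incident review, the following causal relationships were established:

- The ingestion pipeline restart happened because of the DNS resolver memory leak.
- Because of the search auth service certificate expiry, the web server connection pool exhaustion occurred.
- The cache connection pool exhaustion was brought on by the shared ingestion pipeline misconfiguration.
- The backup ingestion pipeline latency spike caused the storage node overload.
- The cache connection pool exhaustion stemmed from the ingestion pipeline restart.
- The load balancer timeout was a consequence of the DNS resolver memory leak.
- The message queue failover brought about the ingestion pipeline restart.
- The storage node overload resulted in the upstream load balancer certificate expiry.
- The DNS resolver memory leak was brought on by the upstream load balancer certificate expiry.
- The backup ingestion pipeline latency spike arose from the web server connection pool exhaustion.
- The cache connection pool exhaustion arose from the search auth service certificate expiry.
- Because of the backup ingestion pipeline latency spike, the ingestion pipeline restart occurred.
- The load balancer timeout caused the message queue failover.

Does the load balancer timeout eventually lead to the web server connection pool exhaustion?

No

The load balancer timeout leads to the message queue failover, the ingestion pipeline restart, the cache connection pool exhaustion; the web server connection pool exhaustion is not among them.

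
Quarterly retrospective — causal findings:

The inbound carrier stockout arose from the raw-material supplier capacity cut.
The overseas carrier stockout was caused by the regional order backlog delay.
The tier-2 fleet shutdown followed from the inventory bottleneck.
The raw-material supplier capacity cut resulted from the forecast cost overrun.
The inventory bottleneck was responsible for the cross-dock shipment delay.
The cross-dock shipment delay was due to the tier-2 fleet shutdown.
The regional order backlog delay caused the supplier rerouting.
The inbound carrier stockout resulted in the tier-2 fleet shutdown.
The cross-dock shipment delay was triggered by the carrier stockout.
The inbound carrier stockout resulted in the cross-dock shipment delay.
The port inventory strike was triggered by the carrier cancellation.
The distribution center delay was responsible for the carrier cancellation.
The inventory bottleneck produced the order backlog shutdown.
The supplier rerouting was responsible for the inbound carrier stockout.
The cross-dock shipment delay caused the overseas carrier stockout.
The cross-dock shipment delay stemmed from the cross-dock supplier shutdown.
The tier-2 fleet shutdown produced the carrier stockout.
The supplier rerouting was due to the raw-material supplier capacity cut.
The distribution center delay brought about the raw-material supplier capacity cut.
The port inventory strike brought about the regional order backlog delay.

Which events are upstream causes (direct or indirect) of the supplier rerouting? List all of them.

the carrier cancellation, the distribution center delay, the forecast cost overrun, the port inventory strike, the raw-material supplier capacity cut, the regional order backlog delay

Immediate causes of the supplier rerouting: the raw-material supplier capacity cut, the regional order backlog delay.
Further upstream: the distribution center delay, the carrier cancellation, the forecast cost overrun, the port inventory strike.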